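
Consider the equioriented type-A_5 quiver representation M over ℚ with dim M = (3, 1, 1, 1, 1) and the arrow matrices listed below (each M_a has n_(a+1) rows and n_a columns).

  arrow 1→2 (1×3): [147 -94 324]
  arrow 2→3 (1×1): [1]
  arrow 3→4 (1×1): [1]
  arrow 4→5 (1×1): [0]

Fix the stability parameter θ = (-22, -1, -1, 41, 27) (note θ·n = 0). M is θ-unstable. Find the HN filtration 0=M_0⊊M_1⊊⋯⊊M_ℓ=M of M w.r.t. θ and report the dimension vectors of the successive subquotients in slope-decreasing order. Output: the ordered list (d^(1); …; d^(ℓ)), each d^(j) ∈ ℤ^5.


Via rank(M_{q-1}∘⋯∘M_p): M ≅ I[1,1]^2, I[1,4], I[5,5].
μ_θ-semistable layers: μ^(1)=41; μ^(2)=27; μ^(3)=-1; μ^(4)=-22

((0, 0, 0, 1, 0); (0, 0, 0, 0, 1); (0, 1, 1, 0, 0); (3, 0, 0, 0, 0))


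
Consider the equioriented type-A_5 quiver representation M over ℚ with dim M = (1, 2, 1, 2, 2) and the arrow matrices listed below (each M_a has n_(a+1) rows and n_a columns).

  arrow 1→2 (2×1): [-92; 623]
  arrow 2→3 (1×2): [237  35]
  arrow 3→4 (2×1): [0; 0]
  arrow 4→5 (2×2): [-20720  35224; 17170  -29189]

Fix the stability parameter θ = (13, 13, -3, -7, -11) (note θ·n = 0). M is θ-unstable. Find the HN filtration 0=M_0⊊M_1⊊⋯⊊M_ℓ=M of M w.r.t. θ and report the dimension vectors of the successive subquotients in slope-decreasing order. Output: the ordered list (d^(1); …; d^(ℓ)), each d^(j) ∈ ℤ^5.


Via rank(M_{q-1}∘⋯∘M_p): M ≅ I[1,3], I[2,2], I[4,4], I[4,5], I[5,5].
μ_θ-semistable layers: μ^(1)=13; μ^(2)=23/3; μ^(3)=-7; μ^(4)=-9; μ^(5)=-11

((0, 1, 0, 0, 0); (1, 1, 1, 0, 0); (0, 0, 0, 1, 0); (0, 0, 0, 1, 1); (0, 0, 0, 0, 1))


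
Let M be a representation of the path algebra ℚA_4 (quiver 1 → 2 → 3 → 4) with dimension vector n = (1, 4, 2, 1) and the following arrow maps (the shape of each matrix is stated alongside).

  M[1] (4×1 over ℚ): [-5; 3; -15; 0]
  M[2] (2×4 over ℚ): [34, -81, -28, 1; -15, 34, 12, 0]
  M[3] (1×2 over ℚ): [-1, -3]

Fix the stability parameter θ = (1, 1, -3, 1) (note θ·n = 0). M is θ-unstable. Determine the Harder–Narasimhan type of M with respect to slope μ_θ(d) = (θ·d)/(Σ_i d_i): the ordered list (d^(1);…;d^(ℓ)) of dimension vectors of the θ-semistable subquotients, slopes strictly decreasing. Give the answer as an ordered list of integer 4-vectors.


Barcode: M ≅ I[1,4], I[2,2]^2, I[2,3]. HN layers by μ_θ (3 steps, strictly decreasing):
  μ^(1)=1; μ^(2)=-1/3; μ^(3)=-1

((0, 2, 0, 1); (1, 1, 1, 0); (0, 1, 1, 0))


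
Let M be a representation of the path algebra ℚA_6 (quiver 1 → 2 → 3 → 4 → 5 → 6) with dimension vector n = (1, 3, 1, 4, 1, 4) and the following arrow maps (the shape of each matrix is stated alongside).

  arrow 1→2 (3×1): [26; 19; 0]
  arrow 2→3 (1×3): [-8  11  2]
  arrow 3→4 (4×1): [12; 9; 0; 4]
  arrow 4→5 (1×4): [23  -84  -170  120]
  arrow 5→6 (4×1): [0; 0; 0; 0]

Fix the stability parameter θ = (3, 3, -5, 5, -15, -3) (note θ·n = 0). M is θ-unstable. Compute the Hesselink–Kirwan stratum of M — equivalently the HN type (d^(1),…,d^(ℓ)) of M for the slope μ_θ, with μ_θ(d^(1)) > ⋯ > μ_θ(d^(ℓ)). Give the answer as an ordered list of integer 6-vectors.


Interval decomposition of M: I[1,4], I[2,2]^2, I[4,4]^2, I[4,5], I[6,6]^4.
HN type (ℓ=5): μ^(1)=5; μ^(2)=3; μ^(3)=1/3; μ^(4)=-3; μ^(5)=-5

((0, 0, 0, 3, 0, 0); (0, 2, 0, 0, 0, 0); (1, 1, 1, 0, 0, 0); (0, 0, 0, 0, 0, 4); (0, 0, 0, 1, 1, 0))


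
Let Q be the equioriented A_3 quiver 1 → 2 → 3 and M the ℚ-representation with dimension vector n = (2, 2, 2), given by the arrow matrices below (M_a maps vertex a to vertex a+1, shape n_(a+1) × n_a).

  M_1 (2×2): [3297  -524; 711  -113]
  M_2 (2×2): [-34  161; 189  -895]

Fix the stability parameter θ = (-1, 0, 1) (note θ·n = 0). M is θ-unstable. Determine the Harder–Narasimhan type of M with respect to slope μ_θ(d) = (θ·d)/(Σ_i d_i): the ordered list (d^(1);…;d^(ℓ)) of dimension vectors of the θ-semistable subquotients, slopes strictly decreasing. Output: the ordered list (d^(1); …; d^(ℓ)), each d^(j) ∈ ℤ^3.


Via rank(M_{q-1}∘⋯∘M_p): M ≅ I[1,3]^2.
μ_θ-semistable layers: μ^(1)=1; μ^(2)=0; μ^(3)=-1

((0, 0, 2); (0, 2, 0); (2, 0, 0))


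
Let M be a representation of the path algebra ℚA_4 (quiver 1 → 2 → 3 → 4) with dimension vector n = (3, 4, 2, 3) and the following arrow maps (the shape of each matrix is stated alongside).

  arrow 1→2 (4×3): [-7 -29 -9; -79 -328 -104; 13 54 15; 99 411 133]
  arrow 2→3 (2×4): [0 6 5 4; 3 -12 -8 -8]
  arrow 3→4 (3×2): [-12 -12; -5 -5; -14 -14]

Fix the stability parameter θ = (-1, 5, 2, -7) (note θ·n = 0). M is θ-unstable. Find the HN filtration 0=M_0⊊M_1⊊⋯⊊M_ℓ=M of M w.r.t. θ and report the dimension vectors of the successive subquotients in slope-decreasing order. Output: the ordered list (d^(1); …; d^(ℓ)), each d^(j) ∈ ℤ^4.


Via rank(M_{q-1}∘⋯∘M_p): M ≅ I[1,2], I[1,3], I[1,4], I[2,2], I[4,4]^2.
μ_θ-semistable layers: μ^(1)=5; μ^(2)=7/2; μ^(3)=0; μ^(4)=-1; μ^(5)=-7

((0, 2, 0, 0); (0, 1, 1, 0); (0, 1, 1, 1); (3, 0, 0, 0); (0, 0, 0, 2))


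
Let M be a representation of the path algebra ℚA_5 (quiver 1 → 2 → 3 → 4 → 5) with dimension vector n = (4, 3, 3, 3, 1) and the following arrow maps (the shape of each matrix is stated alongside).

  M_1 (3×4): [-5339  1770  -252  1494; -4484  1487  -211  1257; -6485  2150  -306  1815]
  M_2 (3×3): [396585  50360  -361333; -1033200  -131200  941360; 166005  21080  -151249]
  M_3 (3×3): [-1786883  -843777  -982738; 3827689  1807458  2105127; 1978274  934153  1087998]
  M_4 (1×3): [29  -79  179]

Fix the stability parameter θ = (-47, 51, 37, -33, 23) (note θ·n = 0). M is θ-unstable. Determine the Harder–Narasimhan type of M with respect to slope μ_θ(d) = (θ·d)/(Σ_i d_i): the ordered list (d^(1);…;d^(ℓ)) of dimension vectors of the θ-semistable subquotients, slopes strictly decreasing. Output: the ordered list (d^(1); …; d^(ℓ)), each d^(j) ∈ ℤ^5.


Interval decomposition of M: I[1,1], I[1,2]^2, I[1,5], I[3,4]^2.
HN type (ℓ=5): μ^(1)=51; μ^(2)=23; μ^(3)=55/3; μ^(4)=2; μ^(5)=-47

((0, 2, 0, 0, 0); (0, 0, 0, 0, 1); (0, 1, 1, 1, 0); (0, 0, 2, 2, 0); (4, 0, 0, 0, 0))


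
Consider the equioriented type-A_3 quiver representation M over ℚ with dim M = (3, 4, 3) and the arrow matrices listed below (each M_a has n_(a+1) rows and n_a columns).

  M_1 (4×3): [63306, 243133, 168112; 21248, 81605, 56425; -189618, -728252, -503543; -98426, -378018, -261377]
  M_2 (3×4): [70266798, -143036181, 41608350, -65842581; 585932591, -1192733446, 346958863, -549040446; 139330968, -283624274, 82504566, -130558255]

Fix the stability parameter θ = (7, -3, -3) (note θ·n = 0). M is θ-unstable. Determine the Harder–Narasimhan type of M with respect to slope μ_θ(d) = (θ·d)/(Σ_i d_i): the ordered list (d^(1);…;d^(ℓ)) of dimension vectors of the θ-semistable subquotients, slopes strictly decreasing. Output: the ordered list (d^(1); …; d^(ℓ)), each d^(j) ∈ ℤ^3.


Via rank(M_{q-1}∘⋯∘M_p): M ≅ I[1,1], I[1,3]^2, I[2,2], I[2,3].
μ_θ-semistable layers: μ^(1)=7; μ^(2)=1/3; μ^(3)=-3

((1, 0, 0); (2, 2, 2); (0, 2, 1))


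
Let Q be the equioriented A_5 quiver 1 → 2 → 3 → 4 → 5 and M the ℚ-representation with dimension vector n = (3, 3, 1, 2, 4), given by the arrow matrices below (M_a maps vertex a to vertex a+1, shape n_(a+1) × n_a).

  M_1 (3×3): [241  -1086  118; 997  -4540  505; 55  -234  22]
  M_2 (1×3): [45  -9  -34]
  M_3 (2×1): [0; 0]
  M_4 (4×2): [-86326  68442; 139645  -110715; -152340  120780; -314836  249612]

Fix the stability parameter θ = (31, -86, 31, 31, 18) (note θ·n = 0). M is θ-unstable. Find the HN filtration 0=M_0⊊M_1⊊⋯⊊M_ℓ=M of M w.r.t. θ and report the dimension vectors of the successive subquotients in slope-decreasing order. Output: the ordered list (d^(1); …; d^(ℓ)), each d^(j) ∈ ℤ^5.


Interval decomposition of M: I[1,1], I[1,2], I[1,3], I[2,2], I[4,4], I[4,5], I[5,5]^3.
HN type (ℓ=5): μ^(1)=31; μ^(2)=49/2; μ^(3)=18; μ^(4)=-55/2; μ^(5)=-86

((1, 0, 1, 1, 0); (0, 0, 0, 1, 1); (0, 0, 0, 0, 3); (2, 2, 0, 0, 0); (0, 1, 0, 0, 0))


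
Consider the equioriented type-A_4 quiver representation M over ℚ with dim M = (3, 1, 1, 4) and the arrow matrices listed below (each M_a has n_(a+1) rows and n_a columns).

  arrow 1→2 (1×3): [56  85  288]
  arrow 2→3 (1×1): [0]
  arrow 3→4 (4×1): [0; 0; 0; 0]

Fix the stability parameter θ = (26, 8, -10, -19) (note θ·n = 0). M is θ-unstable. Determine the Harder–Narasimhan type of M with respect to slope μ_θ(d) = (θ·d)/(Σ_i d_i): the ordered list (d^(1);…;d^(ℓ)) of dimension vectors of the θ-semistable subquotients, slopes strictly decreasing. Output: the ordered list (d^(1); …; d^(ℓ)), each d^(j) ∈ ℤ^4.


Interval decomposition of M: I[1,1]^2, I[1,2], I[3,3], I[4,4]^4.
HN type (ℓ=4): μ^(1)=26; μ^(2)=17; μ^(3)=-10; μ^(4)=-19

((2, 0, 0, 0); (1, 1, 0, 0); (0, 0, 1, 0); (0, 0, 0, 4))


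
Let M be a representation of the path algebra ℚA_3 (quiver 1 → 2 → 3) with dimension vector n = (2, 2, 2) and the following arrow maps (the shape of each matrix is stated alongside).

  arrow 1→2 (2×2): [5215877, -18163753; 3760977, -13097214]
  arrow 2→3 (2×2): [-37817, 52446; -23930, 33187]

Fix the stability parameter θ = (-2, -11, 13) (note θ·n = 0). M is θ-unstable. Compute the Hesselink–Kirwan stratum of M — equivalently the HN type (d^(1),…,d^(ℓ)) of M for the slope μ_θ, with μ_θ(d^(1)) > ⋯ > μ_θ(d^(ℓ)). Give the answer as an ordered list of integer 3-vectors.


Interval decomposition of M: I[1,3]^2.
HN type (ℓ=2): μ^(1)=13; μ^(2)=-13/2

((0, 0, 2); (2, 2, 0))


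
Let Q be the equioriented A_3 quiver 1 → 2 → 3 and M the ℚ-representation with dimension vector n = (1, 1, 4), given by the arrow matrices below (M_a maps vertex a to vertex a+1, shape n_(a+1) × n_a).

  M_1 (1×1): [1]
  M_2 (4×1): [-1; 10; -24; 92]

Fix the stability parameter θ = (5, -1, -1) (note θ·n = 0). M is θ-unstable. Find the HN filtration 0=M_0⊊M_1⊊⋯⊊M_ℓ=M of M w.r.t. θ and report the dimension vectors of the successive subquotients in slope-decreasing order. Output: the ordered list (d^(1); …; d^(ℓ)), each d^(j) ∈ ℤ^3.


Interval decomposition of M: I[1,3], I[3,3]^3.
HN type (ℓ=2): μ^(1)=1; μ^(2)=-1

((1, 1, 1); (0, 0, 3))


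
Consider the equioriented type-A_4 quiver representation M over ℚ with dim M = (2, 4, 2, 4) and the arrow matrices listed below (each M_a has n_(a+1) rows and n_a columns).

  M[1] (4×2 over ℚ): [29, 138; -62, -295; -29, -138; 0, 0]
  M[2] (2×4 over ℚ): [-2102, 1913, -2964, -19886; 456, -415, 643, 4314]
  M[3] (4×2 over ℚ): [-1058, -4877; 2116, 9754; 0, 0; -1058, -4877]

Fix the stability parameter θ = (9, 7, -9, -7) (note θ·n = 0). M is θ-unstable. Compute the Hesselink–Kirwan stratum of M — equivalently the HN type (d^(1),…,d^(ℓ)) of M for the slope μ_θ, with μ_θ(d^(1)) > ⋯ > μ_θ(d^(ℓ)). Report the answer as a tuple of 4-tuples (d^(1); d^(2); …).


Barcode: M ≅ I[1,3], I[1,4], I[2,2]^2, I[4,4]^3. HN layers by μ_θ (4 steps, strictly decreasing):
  μ^(1)=7; μ^(2)=7/3; μ^(3)=0; μ^(4)=-7

((0, 2, 0, 0); (1, 1, 1, 0); (1, 1, 1, 1); (0, 0, 0, 3))


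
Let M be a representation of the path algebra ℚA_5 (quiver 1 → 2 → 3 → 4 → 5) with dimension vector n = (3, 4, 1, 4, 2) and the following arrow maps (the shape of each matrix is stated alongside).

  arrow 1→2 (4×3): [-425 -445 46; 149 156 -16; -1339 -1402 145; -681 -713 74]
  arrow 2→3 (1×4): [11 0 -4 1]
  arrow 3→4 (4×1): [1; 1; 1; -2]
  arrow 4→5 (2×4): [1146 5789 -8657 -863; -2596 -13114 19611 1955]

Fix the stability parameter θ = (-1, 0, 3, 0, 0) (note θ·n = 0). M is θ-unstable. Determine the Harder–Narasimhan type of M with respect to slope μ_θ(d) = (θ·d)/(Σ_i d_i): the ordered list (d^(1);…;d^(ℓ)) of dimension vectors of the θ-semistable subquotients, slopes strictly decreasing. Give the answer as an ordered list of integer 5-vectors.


Interval decomposition of M: I[1,2]^3, I[2,5], I[4,4]^2, I[4,5].
HN type (ℓ=3): μ^(1)=1; μ^(2)=0; μ^(3)=-1

((0, 0, 1, 1, 1); (0, 4, 0, 3, 1); (3, 0, 0, 0, 0))


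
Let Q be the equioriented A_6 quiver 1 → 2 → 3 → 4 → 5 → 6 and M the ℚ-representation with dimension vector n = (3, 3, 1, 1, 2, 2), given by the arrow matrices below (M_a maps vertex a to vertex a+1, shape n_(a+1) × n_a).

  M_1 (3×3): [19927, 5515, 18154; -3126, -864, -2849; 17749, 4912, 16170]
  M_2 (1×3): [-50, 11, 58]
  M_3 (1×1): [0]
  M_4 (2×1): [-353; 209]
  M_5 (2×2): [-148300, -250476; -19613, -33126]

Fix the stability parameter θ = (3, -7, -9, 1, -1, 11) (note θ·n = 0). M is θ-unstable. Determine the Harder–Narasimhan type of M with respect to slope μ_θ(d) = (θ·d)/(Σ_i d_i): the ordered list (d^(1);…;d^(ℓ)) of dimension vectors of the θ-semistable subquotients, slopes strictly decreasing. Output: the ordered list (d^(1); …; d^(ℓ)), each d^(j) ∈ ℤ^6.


Interval decomposition of M: I[1,2]^2, I[1,3], I[4,6], I[5,6].
HN type (ℓ=5): μ^(1)=11; μ^(2)=0; μ^(3)=-1; μ^(4)=-2; μ^(5)=-13/3

((0, 0, 0, 0, 0, 2); (0, 0, 0, 1, 1, 0); (0, 0, 0, 0, 1, 0); (2, 2, 0, 0, 0, 0); (1, 1, 1, 0, 0, 0))


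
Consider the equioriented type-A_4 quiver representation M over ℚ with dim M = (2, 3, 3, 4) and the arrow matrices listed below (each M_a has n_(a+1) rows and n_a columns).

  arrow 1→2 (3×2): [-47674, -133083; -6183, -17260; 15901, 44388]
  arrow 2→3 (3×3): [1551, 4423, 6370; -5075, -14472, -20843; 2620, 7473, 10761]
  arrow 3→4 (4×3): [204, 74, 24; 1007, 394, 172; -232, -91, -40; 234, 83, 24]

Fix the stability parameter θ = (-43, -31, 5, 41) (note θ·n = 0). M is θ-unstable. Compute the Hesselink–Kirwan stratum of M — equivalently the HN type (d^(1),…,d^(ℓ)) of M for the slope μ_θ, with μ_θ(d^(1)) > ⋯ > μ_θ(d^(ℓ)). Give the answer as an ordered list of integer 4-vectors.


Barcode: M ≅ I[1,4]^2, I[2,4], I[4,4]. HN layers by μ_θ (4 steps, strictly decreasing):
  μ^(1)=41; μ^(2)=5; μ^(3)=-31; μ^(4)=-43

((0, 0, 0, 4); (0, 0, 3, 0); (0, 3, 0, 0); (2, 0, 0, 0))


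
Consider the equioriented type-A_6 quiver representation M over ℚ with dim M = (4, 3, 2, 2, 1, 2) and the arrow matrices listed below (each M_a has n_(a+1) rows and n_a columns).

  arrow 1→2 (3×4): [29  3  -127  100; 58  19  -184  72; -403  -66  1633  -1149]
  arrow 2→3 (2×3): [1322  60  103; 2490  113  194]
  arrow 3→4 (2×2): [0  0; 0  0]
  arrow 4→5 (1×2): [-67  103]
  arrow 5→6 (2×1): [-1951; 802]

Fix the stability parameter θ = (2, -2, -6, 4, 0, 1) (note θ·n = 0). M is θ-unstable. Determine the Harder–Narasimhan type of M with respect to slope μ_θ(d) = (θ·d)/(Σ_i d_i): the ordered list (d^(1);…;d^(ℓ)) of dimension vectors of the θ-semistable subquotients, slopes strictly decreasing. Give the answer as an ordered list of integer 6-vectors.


Barcode: M ≅ I[1,1], I[1,2], I[1,3]^2, I[4,4], I[4,6], I[6,6]. HN layers by μ_θ (6 steps, strictly decreasing):
  μ^(1)=4; μ^(2)=2; μ^(3)=5/3; μ^(4)=1; μ^(5)=0; μ^(6)=-2

((0, 0, 0, 1, 0, 0); (1, 0, 0, 0, 0, 0); (0, 0, 0, 1, 1, 1); (0, 0, 0, 0, 0, 1); (1, 1, 0, 0, 0, 0); (2, 2, 2, 0, 0, 0))


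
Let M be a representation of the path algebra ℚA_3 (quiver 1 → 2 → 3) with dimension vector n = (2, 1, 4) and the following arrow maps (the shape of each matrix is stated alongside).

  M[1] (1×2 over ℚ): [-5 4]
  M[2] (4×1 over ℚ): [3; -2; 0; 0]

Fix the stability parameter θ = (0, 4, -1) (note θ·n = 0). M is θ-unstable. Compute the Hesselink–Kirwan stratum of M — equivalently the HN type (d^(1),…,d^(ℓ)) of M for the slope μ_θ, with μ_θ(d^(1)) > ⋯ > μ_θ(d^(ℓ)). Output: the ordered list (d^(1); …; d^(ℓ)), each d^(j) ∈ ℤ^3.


Barcode: M ≅ I[1,1], I[1,3], I[3,3]^3. HN layers by μ_θ (3 steps, strictly decreasing):
  μ^(1)=3/2; μ^(2)=0; μ^(3)=-1

((0, 1, 1); (2, 0, 0); (0, 0, 3))


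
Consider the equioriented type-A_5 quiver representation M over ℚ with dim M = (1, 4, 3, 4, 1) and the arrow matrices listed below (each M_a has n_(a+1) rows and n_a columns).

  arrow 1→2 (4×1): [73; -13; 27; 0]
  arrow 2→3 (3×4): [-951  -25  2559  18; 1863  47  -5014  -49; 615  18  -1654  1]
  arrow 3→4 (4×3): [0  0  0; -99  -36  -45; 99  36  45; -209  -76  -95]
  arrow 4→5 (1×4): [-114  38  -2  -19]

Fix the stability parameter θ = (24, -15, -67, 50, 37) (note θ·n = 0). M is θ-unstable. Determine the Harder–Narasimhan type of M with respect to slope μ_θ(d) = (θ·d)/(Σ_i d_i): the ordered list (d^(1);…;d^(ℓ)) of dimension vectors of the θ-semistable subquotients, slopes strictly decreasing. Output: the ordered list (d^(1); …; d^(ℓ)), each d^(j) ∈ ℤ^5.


Interval decomposition of M: I[1,3], I[2,2], I[2,3], I[2,5], I[4,4]^3.
HN type (ℓ=5): μ^(1)=50; μ^(2)=87/2; μ^(3)=-15; μ^(4)=-58/3; μ^(5)=-41

((0, 0, 0, 3, 0); (0, 0, 0, 1, 1); (0, 1, 0, 0, 0); (1, 1, 1, 0, 0); (0, 2, 2, 0, 0))


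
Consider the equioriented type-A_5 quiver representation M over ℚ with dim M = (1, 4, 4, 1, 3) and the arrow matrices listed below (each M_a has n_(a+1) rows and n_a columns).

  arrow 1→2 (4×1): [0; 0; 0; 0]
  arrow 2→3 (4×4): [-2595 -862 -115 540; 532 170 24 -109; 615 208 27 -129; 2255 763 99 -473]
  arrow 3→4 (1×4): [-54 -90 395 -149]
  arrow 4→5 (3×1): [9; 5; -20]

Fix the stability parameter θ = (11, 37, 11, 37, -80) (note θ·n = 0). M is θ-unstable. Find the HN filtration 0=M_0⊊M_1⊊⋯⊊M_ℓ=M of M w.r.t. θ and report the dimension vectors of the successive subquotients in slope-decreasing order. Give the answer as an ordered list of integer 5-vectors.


Barcode: M ≅ I[1,1], I[2,2], I[2,3]^2, I[2,5], I[3,3], I[5,5]^2. HN layers by μ_θ (5 steps, strictly decreasing):
  μ^(1)=37; μ^(2)=24; μ^(3)=11; μ^(4)=5/4; μ^(5)=-80

((0, 1, 0, 0, 0); (0, 2, 2, 0, 0); (1, 0, 1, 0, 0); (0, 1, 1, 1, 1); (0, 0, 0, 0, 2))


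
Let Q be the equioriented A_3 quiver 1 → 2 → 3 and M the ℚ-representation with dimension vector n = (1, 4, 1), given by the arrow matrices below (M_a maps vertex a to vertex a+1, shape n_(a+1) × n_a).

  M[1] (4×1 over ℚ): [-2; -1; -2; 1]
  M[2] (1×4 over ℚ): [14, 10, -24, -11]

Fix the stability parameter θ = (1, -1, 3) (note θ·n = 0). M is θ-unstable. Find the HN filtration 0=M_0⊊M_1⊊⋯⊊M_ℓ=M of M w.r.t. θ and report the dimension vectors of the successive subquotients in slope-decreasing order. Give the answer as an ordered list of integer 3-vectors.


Via rank(M_{q-1}∘⋯∘M_p): M ≅ I[1,3], I[2,2]^3.
μ_θ-semistable layers: μ^(1)=3; μ^(2)=0; μ^(3)=-1

((0, 0, 1); (1, 1, 0); (0, 3, 0))


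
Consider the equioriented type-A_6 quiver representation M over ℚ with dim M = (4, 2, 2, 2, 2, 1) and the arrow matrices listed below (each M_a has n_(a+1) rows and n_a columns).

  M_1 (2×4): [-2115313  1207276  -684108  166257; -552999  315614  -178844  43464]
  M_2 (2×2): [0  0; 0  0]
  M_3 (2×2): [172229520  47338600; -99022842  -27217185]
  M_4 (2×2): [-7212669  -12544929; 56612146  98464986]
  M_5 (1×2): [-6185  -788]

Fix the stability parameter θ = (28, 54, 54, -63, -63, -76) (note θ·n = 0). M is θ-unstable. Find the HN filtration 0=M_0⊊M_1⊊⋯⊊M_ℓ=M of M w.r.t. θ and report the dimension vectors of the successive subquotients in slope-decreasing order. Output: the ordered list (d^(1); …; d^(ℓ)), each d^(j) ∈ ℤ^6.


Interval decomposition of M: I[1,1]^2, I[1,2]^2, I[3,3], I[3,6], I[4,4], I[5,5].
HN type (ℓ=4): μ^(1)=54; μ^(2)=28; μ^(3)=-37; μ^(4)=-63

((0, 2, 1, 0, 0, 0); (4, 0, 0, 0, 0, 0); (0, 0, 1, 1, 1, 1); (0, 0, 0, 1, 1, 0))


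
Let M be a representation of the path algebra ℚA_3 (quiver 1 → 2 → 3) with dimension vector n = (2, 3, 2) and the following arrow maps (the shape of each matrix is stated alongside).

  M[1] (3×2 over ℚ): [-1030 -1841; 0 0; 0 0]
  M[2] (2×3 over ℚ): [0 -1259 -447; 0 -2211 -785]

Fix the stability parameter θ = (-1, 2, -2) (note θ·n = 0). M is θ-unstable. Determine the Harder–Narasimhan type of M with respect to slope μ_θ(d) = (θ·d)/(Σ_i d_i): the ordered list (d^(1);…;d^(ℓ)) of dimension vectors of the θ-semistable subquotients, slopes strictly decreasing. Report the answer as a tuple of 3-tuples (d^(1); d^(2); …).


Barcode: M ≅ I[1,1], I[1,2], I[2,3]^2. HN layers by μ_θ (3 steps, strictly decreasing):
  μ^(1)=2; μ^(2)=0; μ^(3)=-1

((0, 1, 0); (0, 2, 2); (2, 0, 0))


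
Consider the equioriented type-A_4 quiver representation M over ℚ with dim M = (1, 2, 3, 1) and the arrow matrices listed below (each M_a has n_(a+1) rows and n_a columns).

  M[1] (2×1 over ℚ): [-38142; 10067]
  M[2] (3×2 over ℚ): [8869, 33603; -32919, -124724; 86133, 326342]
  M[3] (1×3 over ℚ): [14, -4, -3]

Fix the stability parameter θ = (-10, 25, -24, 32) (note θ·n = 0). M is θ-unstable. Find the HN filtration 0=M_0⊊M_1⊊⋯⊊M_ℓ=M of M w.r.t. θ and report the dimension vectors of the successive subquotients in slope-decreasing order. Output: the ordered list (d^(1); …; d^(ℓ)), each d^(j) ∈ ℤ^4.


Interval decomposition of M: I[1,4], I[2,3], I[3,3].
HN type (ℓ=4): μ^(1)=32; μ^(2)=1/2; μ^(3)=-10; μ^(4)=-24

((0, 0, 0, 1); (0, 2, 2, 0); (1, 0, 0, 0); (0, 0, 1, 0))


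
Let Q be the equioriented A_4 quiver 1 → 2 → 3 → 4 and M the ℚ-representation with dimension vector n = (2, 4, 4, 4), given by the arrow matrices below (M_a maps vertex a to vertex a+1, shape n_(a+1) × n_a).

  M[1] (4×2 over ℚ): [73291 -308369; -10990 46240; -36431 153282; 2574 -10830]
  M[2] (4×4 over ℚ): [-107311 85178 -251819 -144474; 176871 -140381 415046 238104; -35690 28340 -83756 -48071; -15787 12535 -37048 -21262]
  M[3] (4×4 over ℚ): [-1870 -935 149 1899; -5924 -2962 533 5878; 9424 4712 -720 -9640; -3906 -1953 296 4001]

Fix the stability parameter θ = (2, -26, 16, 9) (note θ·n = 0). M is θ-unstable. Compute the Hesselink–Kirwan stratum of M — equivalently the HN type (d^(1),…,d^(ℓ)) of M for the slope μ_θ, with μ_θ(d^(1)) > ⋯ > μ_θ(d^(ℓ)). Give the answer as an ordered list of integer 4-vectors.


Via rank(M_{q-1}∘⋯∘M_p): M ≅ I[1,3]^2, I[2,2], I[2,4], I[3,4], I[4,4]^2.
μ_θ-semistable layers: μ^(1)=16; μ^(2)=25/2; μ^(3)=9; μ^(4)=-12; μ^(5)=-26

((0, 0, 2, 0); (0, 0, 2, 2); (0, 0, 0, 2); (2, 2, 0, 0); (0, 2, 0, 0))


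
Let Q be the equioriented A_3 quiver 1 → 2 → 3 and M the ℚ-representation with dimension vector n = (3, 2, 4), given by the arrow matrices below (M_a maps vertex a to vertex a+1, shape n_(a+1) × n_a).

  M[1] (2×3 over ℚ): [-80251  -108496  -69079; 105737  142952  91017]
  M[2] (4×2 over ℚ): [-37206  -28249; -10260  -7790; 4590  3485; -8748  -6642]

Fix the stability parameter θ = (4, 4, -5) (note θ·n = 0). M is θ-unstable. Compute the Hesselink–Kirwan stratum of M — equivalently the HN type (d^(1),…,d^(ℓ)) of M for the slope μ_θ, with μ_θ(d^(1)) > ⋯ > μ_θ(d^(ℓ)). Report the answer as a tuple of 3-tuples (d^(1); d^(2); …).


Barcode: M ≅ I[1,1], I[1,2], I[1,3], I[3,3]^3. HN layers by μ_θ (3 steps, strictly decreasing):
  μ^(1)=4; μ^(2)=1; μ^(3)=-5

((2, 1, 0); (1, 1, 1); (0, 0, 3))


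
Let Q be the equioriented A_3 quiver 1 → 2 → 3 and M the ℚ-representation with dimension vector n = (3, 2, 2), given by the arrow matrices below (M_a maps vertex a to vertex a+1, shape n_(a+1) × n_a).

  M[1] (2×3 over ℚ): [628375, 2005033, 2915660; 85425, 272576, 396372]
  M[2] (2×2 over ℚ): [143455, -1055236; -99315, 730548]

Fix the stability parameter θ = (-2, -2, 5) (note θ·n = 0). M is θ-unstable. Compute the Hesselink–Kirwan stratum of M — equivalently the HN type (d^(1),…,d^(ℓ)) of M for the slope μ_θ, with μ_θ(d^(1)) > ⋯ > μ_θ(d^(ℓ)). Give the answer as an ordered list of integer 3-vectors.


Interval decomposition of M: I[1,1], I[1,2], I[1,3], I[3,3].
HN type (ℓ=2): μ^(1)=5; μ^(2)=-2

((0, 0, 2); (3, 2, 0))


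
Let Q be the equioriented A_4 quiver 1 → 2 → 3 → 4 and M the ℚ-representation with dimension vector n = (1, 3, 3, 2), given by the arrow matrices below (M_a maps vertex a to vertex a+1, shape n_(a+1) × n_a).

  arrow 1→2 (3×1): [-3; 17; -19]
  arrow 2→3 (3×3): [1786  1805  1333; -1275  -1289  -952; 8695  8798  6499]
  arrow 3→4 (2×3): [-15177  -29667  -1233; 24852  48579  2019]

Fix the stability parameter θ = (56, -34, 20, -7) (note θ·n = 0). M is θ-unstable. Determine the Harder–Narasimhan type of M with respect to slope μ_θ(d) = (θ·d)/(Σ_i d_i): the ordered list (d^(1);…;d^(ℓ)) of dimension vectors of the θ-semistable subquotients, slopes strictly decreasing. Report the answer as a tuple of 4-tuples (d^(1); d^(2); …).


Barcode: M ≅ I[1,2], I[2,3], I[2,4], I[3,4]. HN layers by μ_θ (4 steps, strictly decreasing):
  μ^(1)=20; μ^(2)=11; μ^(3)=13/2; μ^(4)=-34

((0, 0, 1, 0); (1, 1, 0, 0); (0, 0, 2, 2); (0, 2, 0, 0))


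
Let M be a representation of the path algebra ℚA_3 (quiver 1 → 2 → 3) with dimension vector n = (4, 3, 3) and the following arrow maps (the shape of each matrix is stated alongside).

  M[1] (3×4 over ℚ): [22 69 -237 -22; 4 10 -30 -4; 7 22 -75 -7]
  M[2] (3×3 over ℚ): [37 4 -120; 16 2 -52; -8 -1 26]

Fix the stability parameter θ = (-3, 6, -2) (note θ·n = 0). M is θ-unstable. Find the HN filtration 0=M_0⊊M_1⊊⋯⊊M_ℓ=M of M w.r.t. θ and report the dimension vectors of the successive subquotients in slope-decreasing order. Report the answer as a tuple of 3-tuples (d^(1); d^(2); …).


Barcode: M ≅ I[1,1], I[1,2], I[1,3]^2, I[3,3]. HN layers by μ_θ (4 steps, strictly decreasing):
  μ^(1)=6; μ^(2)=2; μ^(3)=-2; μ^(4)=-3

((0, 1, 0); (0, 2, 2); (0, 0, 1); (4, 0, 0))


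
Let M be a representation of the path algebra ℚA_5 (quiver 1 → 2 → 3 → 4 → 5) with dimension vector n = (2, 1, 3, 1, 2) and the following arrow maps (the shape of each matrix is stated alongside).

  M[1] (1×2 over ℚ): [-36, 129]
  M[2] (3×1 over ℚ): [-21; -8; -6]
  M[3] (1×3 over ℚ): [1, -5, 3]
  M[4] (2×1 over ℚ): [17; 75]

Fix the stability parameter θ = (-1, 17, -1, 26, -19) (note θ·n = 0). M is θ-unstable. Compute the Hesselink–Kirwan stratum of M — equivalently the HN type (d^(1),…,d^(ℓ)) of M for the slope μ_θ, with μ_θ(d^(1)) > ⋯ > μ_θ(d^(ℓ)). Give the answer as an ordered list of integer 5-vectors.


Barcode: M ≅ I[1,1], I[1,5], I[3,3]^2, I[5,5]. HN layers by μ_θ (3 steps, strictly decreasing):
  μ^(1)=23/4; μ^(2)=-1; μ^(3)=-19

((0, 1, 1, 1, 1); (2, 0, 2, 0, 0); (0, 0, 0, 0, 1))


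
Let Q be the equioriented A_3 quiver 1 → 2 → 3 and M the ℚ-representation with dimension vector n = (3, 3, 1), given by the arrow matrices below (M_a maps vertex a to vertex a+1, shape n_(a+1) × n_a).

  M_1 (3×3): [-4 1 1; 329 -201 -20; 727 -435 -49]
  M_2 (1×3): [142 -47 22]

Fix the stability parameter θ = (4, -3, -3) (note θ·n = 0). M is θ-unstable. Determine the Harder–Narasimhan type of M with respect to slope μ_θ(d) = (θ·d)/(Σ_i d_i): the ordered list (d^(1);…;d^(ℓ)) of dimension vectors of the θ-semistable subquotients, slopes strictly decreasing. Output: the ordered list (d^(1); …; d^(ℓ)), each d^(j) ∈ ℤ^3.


Barcode: M ≅ I[1,2]^2, I[1,3]. HN layers by μ_θ (2 steps, strictly decreasing):
  μ^(1)=1/2; μ^(2)=-2/3

((2, 2, 0); (1, 1, 1))


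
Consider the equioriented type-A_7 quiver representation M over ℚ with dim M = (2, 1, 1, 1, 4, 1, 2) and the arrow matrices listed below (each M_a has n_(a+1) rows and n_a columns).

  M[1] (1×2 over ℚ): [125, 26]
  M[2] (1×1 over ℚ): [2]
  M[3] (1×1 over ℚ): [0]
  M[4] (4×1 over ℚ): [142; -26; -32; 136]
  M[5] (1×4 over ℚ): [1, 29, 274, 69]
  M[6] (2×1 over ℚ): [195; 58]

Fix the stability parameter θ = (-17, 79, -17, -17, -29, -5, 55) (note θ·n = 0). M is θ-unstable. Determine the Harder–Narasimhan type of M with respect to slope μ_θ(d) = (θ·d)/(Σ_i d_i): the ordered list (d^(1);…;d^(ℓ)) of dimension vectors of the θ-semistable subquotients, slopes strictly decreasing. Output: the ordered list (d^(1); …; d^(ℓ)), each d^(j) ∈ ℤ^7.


Barcode: M ≅ I[1,1], I[1,3], I[4,7], I[5,5]^3, I[7,7]. HN layers by μ_θ (6 steps, strictly decreasing):
  μ^(1)=55; μ^(2)=31; μ^(3)=-5; μ^(4)=-17; μ^(5)=-23; μ^(6)=-29

((0, 0, 0, 0, 0, 0, 2); (0, 1, 1, 0, 0, 0, 0); (0, 0, 0, 0, 0, 1, 0); (2, 0, 0, 0, 0, 0, 0); (0, 0, 0, 1, 1, 0, 0); (0, 0, 0, 0, 3, 0, 0))


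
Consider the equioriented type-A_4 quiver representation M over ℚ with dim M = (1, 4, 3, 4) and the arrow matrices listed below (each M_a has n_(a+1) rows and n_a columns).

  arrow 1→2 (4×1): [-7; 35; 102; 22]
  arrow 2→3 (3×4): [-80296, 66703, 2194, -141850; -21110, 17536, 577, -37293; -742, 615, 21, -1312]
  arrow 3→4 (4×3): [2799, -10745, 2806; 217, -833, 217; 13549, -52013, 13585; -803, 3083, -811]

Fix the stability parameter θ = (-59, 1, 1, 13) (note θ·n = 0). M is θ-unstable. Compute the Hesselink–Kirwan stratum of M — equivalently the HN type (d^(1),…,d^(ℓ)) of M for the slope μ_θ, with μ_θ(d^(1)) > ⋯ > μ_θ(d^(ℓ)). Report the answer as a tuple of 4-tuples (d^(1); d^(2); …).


Interval decomposition of M: I[1,4], I[2,2], I[2,3], I[2,4], I[4,4]^2.
HN type (ℓ=3): μ^(1)=13; μ^(2)=1; μ^(3)=-59

((0, 0, 0, 4); (0, 4, 3, 0); (1, 0, 0, 0))


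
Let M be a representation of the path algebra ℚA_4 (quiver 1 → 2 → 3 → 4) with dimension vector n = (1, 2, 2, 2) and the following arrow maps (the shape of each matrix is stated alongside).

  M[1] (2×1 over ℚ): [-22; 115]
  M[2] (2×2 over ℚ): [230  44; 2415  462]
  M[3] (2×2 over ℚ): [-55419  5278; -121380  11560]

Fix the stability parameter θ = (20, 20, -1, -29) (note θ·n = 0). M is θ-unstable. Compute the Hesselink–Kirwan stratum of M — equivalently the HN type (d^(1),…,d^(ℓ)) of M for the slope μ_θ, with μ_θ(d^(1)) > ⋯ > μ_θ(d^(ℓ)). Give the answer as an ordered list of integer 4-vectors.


Interval decomposition of M: I[1,2], I[2,3], I[3,4], I[4,4].
HN type (ℓ=4): μ^(1)=20; μ^(2)=19/2; μ^(3)=-15; μ^(4)=-29

((1, 1, 0, 0); (0, 1, 1, 0); (0, 0, 1, 1); (0, 0, 0, 1))


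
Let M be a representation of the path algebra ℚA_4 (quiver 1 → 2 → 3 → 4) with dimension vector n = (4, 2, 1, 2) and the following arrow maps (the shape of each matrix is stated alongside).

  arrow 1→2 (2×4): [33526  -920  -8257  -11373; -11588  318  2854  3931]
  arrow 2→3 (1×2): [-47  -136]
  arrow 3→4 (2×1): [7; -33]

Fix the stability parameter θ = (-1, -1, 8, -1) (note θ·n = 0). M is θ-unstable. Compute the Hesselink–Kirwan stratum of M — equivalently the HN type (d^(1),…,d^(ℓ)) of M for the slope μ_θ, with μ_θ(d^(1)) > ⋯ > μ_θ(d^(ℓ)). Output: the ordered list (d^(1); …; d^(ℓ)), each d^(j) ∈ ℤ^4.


Via rank(M_{q-1}∘⋯∘M_p): M ≅ I[1,1]^2, I[1,2], I[1,4], I[4,4].
μ_θ-semistable layers: μ^(1)=7/2; μ^(2)=-1

((0, 0, 1, 1); (4, 2, 0, 1))


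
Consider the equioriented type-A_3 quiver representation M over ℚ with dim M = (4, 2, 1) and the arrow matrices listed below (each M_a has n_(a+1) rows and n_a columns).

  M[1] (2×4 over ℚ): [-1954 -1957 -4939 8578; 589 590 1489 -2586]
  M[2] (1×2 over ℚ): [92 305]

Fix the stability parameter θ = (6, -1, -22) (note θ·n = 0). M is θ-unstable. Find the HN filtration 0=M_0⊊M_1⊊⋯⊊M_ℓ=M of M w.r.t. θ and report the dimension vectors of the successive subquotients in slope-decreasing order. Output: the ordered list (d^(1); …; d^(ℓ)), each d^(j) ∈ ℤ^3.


Via rank(M_{q-1}∘⋯∘M_p): M ≅ I[1,1]^2, I[1,2], I[1,3].
μ_θ-semistable layers: μ^(1)=6; μ^(2)=5/2; μ^(3)=-17/3

((2, 0, 0); (1, 1, 0); (1, 1, 1))


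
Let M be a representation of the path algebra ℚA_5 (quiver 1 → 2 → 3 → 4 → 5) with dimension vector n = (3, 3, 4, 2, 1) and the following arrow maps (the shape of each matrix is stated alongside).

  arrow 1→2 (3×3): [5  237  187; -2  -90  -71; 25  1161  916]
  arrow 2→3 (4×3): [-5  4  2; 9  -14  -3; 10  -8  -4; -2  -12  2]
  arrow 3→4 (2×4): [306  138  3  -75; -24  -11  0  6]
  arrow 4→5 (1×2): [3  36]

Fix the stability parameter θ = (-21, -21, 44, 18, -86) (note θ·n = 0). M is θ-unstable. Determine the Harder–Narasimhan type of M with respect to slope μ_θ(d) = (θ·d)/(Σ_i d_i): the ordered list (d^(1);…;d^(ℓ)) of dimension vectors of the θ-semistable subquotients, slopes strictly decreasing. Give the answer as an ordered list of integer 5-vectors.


Interval decomposition of M: I[1,1], I[1,3], I[1,4], I[2,2], I[3,3], I[3,5].
HN type (ℓ=4): μ^(1)=44; μ^(2)=31; μ^(3)=-8; μ^(4)=-21

((0, 0, 2, 0, 0); (0, 0, 1, 1, 0); (0, 0, 1, 1, 1); (3, 3, 0, 0, 0))


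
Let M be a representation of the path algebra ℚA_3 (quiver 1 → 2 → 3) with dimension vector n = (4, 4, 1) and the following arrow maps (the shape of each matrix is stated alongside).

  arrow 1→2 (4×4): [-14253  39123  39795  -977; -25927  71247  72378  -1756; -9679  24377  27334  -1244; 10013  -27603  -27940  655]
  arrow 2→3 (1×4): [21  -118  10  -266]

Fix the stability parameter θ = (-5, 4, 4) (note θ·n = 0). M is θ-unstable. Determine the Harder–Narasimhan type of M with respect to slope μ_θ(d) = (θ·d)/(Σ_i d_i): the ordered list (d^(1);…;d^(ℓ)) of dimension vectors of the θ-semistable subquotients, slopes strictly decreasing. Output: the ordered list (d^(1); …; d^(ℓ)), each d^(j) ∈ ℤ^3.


Via rank(M_{q-1}∘⋯∘M_p): M ≅ I[1,2]^3, I[1,3].
μ_θ-semistable layers: μ^(1)=4; μ^(2)=-5

((0, 4, 1); (4, 0, 0))


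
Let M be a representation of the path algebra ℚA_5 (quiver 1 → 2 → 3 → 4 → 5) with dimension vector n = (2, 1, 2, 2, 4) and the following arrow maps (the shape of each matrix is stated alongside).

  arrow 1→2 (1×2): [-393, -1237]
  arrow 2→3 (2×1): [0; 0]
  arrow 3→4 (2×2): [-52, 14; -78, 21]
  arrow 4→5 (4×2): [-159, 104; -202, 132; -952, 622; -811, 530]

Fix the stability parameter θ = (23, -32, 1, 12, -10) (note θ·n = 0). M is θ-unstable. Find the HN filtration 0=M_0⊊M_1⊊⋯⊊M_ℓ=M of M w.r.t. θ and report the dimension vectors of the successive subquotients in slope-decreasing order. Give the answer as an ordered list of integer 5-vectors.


Barcode: M ≅ I[1,1], I[1,2], I[3,3], I[3,5], I[4,5], I[5,5]^2. HN layers by μ_θ (4 steps, strictly decreasing):
  μ^(1)=23; μ^(2)=1; μ^(3)=-9/2; μ^(4)=-10

((1, 0, 0, 0, 0); (0, 0, 2, 2, 2); (1, 1, 0, 0, 0); (0, 0, 0, 0, 2))


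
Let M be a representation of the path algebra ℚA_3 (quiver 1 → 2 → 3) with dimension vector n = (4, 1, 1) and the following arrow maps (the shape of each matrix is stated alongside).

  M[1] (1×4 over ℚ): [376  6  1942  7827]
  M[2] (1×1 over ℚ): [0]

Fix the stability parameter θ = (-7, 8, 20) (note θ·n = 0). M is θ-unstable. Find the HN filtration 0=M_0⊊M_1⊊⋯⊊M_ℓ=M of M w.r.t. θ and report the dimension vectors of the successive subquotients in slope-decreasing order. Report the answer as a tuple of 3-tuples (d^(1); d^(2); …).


Via rank(M_{q-1}∘⋯∘M_p): M ≅ I[1,1]^3, I[1,2], I[3,3].
μ_θ-semistable layers: μ^(1)=20; μ^(2)=8; μ^(3)=-7

((0, 0, 1); (0, 1, 0); (4, 0, 0))


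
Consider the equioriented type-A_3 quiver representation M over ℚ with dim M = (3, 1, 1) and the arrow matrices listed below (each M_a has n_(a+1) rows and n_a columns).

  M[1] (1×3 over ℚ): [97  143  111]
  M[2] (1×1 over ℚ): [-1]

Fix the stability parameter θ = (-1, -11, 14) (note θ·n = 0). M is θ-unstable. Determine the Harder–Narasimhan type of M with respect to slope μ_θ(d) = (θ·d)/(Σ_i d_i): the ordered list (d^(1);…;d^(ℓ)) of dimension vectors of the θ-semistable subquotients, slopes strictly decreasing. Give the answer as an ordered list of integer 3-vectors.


Barcode: M ≅ I[1,1]^2, I[1,3]. HN layers by μ_θ (3 steps, strictly decreasing):
  μ^(1)=14; μ^(2)=-1; μ^(3)=-6

((0, 0, 1); (2, 0, 0); (1, 1, 0))


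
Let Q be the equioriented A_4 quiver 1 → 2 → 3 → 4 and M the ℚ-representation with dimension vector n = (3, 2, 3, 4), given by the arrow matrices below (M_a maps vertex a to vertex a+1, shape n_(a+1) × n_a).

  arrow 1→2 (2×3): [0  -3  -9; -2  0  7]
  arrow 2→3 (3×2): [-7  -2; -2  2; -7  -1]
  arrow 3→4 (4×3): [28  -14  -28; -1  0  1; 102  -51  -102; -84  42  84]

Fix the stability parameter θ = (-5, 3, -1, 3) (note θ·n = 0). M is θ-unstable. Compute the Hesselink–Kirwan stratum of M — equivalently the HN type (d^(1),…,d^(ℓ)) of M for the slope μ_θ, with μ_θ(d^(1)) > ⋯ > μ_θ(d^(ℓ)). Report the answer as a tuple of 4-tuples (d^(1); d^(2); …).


Barcode: M ≅ I[1,1], I[1,4]^2, I[3,3], I[4,4]^2. HN layers by μ_θ (4 steps, strictly decreasing):
  μ^(1)=3; μ^(2)=1; μ^(3)=-1; μ^(4)=-5

((0, 0, 0, 4); (0, 2, 2, 0); (0, 0, 1, 0); (3, 0, 0, 0))


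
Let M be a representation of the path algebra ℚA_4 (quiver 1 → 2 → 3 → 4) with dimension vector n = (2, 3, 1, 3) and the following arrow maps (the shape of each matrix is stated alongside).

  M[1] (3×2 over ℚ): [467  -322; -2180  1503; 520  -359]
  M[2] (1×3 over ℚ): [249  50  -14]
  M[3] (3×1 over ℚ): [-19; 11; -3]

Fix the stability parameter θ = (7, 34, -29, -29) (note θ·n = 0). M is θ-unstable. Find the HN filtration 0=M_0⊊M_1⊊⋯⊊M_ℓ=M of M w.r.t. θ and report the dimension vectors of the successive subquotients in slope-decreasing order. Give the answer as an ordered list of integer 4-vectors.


Barcode: M ≅ I[1,2], I[1,4], I[2,2], I[4,4]^2. HN layers by μ_θ (4 steps, strictly decreasing):
  μ^(1)=34; μ^(2)=7; μ^(3)=-17/4; μ^(4)=-29

((0, 2, 0, 0); (1, 0, 0, 0); (1, 1, 1, 1); (0, 0, 0, 2))


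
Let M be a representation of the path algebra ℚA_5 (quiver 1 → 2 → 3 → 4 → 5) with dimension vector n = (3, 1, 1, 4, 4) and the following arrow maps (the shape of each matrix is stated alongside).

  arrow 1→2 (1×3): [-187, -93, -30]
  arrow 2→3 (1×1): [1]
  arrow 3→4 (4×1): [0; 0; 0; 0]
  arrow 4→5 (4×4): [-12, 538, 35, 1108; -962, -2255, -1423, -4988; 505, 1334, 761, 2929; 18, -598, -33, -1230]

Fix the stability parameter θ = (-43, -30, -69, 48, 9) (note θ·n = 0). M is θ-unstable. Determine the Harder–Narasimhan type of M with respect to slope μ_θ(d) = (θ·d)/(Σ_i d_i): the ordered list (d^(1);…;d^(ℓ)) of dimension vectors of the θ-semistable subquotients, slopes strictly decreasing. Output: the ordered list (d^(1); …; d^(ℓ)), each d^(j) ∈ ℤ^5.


Via rank(M_{q-1}∘⋯∘M_p): M ≅ I[1,1]^2, I[1,3], I[4,4], I[4,5]^3, I[5,5].
μ_θ-semistable layers: μ^(1)=48; μ^(2)=57/2; μ^(3)=9; μ^(4)=-43; μ^(5)=-142/3

((0, 0, 0, 1, 0); (0, 0, 0, 3, 3); (0, 0, 0, 0, 1); (2, 0, 0, 0, 0); (1, 1, 1, 0, 0))


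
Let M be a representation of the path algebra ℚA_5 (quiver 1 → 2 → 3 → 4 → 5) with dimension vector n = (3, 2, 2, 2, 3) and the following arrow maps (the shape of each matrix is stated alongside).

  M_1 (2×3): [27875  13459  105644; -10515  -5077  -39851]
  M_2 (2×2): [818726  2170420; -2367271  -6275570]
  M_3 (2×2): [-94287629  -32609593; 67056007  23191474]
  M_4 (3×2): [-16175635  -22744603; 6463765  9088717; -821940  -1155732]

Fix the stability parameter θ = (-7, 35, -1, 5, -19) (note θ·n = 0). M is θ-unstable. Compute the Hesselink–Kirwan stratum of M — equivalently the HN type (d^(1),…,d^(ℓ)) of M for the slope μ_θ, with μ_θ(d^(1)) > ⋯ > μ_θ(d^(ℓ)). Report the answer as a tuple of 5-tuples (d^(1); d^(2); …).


Barcode: M ≅ I[1,1], I[1,2], I[1,5], I[3,4], I[5,5]^2. HN layers by μ_θ (5 steps, strictly decreasing):
  μ^(1)=35; μ^(2)=5; μ^(3)=-1; μ^(4)=-7; μ^(5)=-19

((0, 1, 0, 0, 0); (0, 1, 1, 2, 1); (0, 0, 1, 0, 0); (3, 0, 0, 0, 0); (0, 0, 0, 0, 2))


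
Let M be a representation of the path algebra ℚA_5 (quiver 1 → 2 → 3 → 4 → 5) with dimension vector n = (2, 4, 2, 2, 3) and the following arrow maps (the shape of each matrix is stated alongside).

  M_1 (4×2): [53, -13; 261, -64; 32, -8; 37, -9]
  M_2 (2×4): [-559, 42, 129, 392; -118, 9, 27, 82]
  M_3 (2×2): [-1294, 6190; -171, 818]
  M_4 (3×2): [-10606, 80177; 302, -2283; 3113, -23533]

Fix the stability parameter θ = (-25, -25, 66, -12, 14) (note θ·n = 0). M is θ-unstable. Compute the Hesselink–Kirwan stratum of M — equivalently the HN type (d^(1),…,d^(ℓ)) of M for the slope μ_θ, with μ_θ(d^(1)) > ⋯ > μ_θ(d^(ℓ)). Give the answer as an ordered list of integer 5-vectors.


Interval decomposition of M: I[1,5]^2, I[2,2]^2, I[5,5].
HN type (ℓ=3): μ^(1)=68/3; μ^(2)=14; μ^(3)=-25

((0, 0, 2, 2, 2); (0, 0, 0, 0, 1); (2, 4, 0, 0, 0))
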